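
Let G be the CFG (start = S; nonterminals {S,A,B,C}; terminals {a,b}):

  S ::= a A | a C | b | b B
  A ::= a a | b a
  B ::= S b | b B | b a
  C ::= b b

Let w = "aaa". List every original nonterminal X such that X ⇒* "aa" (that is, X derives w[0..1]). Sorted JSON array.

CNF form of G:
  S -> T0 A | T0 C | T1 B | b
  A -> T0 T0 | T1 T0
  B -> S T1 | T1 B | T1 T0
  C -> T1 T1
  T0 -> a
  T1 -> b

CYK fill (cells [i..j] with 0 ≤ i ≤ j ≤ 1 only):
  cell(0,0) a: {T0}  orig:{}
  cell(1,1) a: {T0}  orig:{}
  cell(0,1) aa: {A}

Original NTs in T[0,1] deriving "aa": ["A"]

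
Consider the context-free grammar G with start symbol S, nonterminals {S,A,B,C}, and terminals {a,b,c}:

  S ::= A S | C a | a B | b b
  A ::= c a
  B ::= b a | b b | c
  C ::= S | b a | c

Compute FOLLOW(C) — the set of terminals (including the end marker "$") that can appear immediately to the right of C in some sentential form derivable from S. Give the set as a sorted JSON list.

FIRST iteration:
iter 1:
  A via A→c a: +{c}
  B via B→b a: +{b}
  B via B→c: +{c}
  C via C→b a: +{b}
  C via C→c: +{c}
  S via S→A S: +{c}
  S via S→C a: +{b}
  S via S→a B: +{a}
  FIRST(S)={a,b,c}  FIRST(A)={c}  FIRST(B)={b,c}  FIRST(C)={b,c}
iter 2:
  C via C→S: +{a}
  FIRST(S)={a,b,c}  FIRST(A)={c}  FIRST(B)={b,c}  FIRST(C)={a,b,c}
iter 3: (no change)
  FIRST(S)={a,b,c}  FIRST(A)={c}  FIRST(B)={b,c}  FIRST(C)={a,b,c}

Compute FOLLOW by fixpoint:
initialize: $ ∈ FOLLOW(S)
[1]
  S→A S: FOLLOW(A) ⊇ FIRST(S) = {a,b,c}; new: +{a,b,c}
  S→C a: FOLLOW(C) ⊇ FIRST(a) = {a}; new: +{a}
  S→a B: FOLLOW(B) ⊇ FOLLOW(S) ⊇ {$}; new: +{$}
  FOLLOW(S)={$}  FOLLOW(A)={a,b,c}  FOLLOW(B)={$}  FOLLOW(C)={a}
[2]
  C→S: FOLLOW(S) ⊇ FOLLOW(C) ⊇ {a}; new: +{a}
  S→a B: FOLLOW(B) ⊇ FOLLOW(S) ⊇ {$,a}; new: +{a}
  FOLLOW(S)={$,a}  FOLLOW(A)={a,b,c}  FOLLOW(B)={$,a}  FOLLOW(C)={a}
[3] (stable)
  FOLLOW(S)={$,a}  FOLLOW(A)={a,b,c}  FOLLOW(B)={$,a}  FOLLOW(C)={a}

FOLLOW(C) = ["a"]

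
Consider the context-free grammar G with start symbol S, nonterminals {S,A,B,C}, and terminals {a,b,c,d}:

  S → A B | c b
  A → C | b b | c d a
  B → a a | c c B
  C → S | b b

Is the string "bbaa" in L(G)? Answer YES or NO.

CNF form of G:
  S -> A B | T1 T0
  A -> A B | T0 T0 | T1 T0 | T1 X4
  B -> T1 X5 | T3 T3
  C -> A B | T0 T0 | T1 T0
  T0 -> b
  T1 -> c
  T2 -> d
  T3 -> a
  X4 -> T2 T3
  X5 -> T1 B

CYK fill:
  cell(0,0) b: {T0}  orig:{}
  cell(1,1) b: {T0}  orig:{}
  cell(2,2) a: {T3}  orig:{}
  cell(3,3) a: {T3}  orig:{}
  cell(0,1) bb: {A,C}
  cell(1,2) ba: ∅
  cell(2,3) aa: {B}
  cell(0,2) bba: ∅
  cell(1,3) baa: ∅
  cell(0,3) bbaa: {A,C,S}

S ∈ T[0,3] ⇒ YES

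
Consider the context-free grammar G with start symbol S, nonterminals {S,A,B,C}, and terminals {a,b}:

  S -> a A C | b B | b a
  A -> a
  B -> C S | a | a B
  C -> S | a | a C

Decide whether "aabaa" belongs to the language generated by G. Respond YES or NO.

Convert to CNF:
  S -> T0 X3 | T1 B | T1 T0
  A -> a
  B -> C S | T0 B | a
  C -> T0 C | T0 X2 | T1 B | T1 T0 | a
  T0 -> a
  T1 -> b
  X2 -> A C
  X3 -> A C

CYK fill:
  cell(0,0) a: {A,B,C,T0}  orig:{A,B,C}
  cell(1,1) a: {A,B,C,T0}  orig:{A,B,C}
  cell(2,2) b: {T1}  orig:{}
  cell(3,3) a: {A,B,C,T0}  orig:{A,B,C}
  cell(4,4) a: {A,B,C,T0}  orig:{A,B,C}
  cell(0,1) aa: {B,C,X2,X3}  orig:{B,C}
  cell(1,2) ab: ∅
  cell(2,3) ba: {C,S}
  cell(3,4) aa: {B,C,X2,X3}  orig:{B,C}
  cell(0,2) aab: ∅
  cell(1,3) aba: {B,C,X2,X3}  orig:{B,C}
  cell(2,4) baa: {C,S}
  cell(0,3) aaba: {B,C,S,X2,X3}  orig:{B,C,S}
  cell(1,4) abaa: {B,C,X2,X3}  orig:{B,C}
  cell(0,4) aabaa: {B,C,S,X2,X3}  orig:{B,C,S}

S ∈ T[0,4] ⇒ YES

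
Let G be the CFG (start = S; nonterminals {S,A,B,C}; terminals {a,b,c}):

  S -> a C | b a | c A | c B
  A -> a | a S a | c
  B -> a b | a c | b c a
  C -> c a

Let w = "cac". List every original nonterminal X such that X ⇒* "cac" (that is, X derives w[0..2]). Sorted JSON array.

Convert to CNF:
  S -> T0 C | T1 T0 | T2 A | T2 B
  A -> T0 X3 | a | c
  B -> T0 T1 | T0 T2 | T1 X4
  C -> T2 T0
  T0 -> a
  T1 -> b
  T2 -> c
  X3 -> S T0
  X4 -> T2 T0

CYK fill, restricted to cells inside w[0..2]:
  T[0,0] 'c' = {A,T2}  orig:{A}
  T[1,1] 'a' = {A,T0}  orig:{A}
  T[2,2] 'c' = {A,T2}  orig:{A}
  T[0,1] 'ca' = {C,S,X4}  orig:{C,S}
  T[1,2] 'ac' = {B}
  T[0,2] 'cac' = {S}

Original NTs in T[0,2] deriving "cac": ["S"]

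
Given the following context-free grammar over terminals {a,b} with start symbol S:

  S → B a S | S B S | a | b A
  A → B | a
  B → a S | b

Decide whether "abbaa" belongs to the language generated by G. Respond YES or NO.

Convert to CNF:
  S -> B X2 | S X3 | T1 A | a
  A -> T0 S | a | b
  B -> T0 S | b
  T0 -> a
  T1 -> b
  X2 -> T0 S
  X3 -> B S

CYK fill:
  cell(0,0) a: {A,S,T0}  orig:{A,S}
  cell(1,1) b: {A,B,T1}  orig:{A,B}
  cell(2,2) b: {A,B,T1}  orig:{A,B}
  cell(3,3) a: {A,S,T0}  orig:{A,S}
  cell(4,4) a: {A,S,T0}  orig:{A,S}
  cell(0,1) ab: ∅
  cell(1,2) bb: {S}
  cell(2,3) ba: {S,X3}  orig:{S}
  cell(3,4) aa: {A,B,X2}  orig:{A,B}
  cell(0,2) abb: {A,B,X2}  orig:{A,B}
  cell(1,3) bba: {X3}  orig:{}
  cell(2,4) baa: {S}
  cell(0,3) abba: {S,X3}  orig:{S}
  cell(1,4) bbaa: {X3}  orig:{}
  cell(0,4) abbaa: {S}

S ∈ T[0,4] ⇒ YES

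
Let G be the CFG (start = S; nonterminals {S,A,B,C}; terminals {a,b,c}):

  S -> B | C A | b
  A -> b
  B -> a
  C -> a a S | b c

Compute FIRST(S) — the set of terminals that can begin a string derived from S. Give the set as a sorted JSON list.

Compute FIRST by fixpoint:
pass 1:
  A via A→b: +{b}
  B via B→a: +{a}
  C via C→a a S: +{a}
  C via C→b c: +{b}
  S via S→B: +{a}
  S via S→C A: +{b}
  S: {a,b}  A: {b}  B: {a}  C: {a,b}
pass 2: (no change)
  S: {a,b}  A: {b}  B: {a}  C: {a,b}

FIRST(S) = ["a", "b"]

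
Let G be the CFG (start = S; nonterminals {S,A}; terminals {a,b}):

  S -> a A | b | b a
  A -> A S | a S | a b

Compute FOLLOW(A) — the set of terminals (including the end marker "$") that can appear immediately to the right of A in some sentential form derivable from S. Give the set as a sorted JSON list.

Compute FIRST by fixpoint:
iter 1:
  A via A→a S: +{a}
  S via S→a A: +{a}
  S via S→b: +{b}
  S: {a,b}  A: {a}
iter 2: (no change)
  S: {a,b}  A: {a}

FOLLOW sets:
initialize: $ ∈ FOLLOW(S)
pass 1:
  A→A S: FOLLOW(A) ⊇ FIRST(S) = {a,b}; new: +{a,b}
  A→A S: FOLLOW(S) ⊇ FOLLOW(A) ⊇ {a,b}; new: +{a,b}
  S→a A: FOLLOW(A) ⊇ FOLLOW(S) ⊇ {$,a,b}; new: +{$}
  S: {$,a,b}  A: {$,a,b}
pass 2: — fixpoint
  S: {$,a,b}  A: {$,a,b}

FOLLOW(A) = ["$", "a", "b"]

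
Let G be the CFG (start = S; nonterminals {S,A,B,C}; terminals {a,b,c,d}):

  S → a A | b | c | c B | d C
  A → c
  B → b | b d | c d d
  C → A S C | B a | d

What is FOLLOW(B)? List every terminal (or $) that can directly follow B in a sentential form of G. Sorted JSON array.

FIRST iteration:
round 1:
  A via A→c: +{c}
  B via B→b: +{b}
  B via B→c d d: +{c}
  C via C→A S C: +{c}
  C via C→B a: +{b}
  C via C→d: +{d}
  S via S→a A: +{a}
  S via S→b: +{b}
  S via S→c: +{c}
  S via S→d C: +{d}
  S: {a,b,c,d}  A: {c}  B: {b,c}  C: {b,c,d}
round 2: done
  S: {a,b,c,d}  A: {c}  B: {b,c}  C: {b,c,d}

Compute FOLLOW by fixpoint:
seed FOLLOW(S) with $
pass 1:
  C→A S C: FOLLOW(A) ⊇ FIRST(S) = {a,b,c,d}; new: +{a,b,c,d}
  C→A S C: FOLLOW(S) ⊇ FIRST(C) = {b,c,d}; new: +{b,c,d}
  C→B a: FOLLOW(B) ⊇ FIRST(a) = {a}; new: +{a}
  S→a A: FOLLOW(A) ⊇ FOLLOW(S) ⊇ {$,b,c,d}; new: +{$}
  S→c B: FOLLOW(B) ⊇ FOLLOW(S) ⊇ {$,b,c,d}; new: +{$,b,c,d}
  S→d C: FOLLOW(C) ⊇ FOLLOW(S) ⊇ {$,b,c,d}; new: +{$,b,c,d}
  FOLLOW(S)={$,b,c,d}  FOLLOW(A)={$,a,b,c,d}  FOLLOW(B)={$,a,b,c,d}  FOLLOW(C)={$,b,c,d}
pass 2: done
  FOLLOW(S)={$,b,c,d}  FOLLOW(A)={$,a,b,c,d}  FOLLOW(B)={$,a,b,c,d}  FOLLOW(C)={$,b,c,d}

FOLLOW(B) = ["$", "a", "b", "c", "d"]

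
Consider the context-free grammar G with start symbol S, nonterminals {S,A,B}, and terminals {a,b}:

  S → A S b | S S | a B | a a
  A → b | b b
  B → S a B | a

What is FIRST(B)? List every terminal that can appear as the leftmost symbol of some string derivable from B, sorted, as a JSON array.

FIRST sets, iterate to fixpoint:
pass 1:
  A via A→b: +{b}
  B via B→a: +{a}
  S via S→A S b: +{b}
  S via S→a B: +{a}
  S: {a,b}  A: {b}  B: {a}
pass 2:
  B via B→S a B: +{b}
  S: {a,b}  A: {b}  B: {a,b}
pass 3: done
  S: {a,b}  A: {b}  B: {a,b}

FIRST(B) = ["a", "b"]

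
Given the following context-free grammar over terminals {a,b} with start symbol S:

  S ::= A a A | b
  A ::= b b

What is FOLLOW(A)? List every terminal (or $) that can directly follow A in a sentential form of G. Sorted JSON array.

Compute FIRST by fixpoint:
round 1:
  A via A→b b: +{b}
  S via S→A a A: +{b}
  FIRST[S]={b}  FIRST[A]={b}
round 2: (no change)
  FIRST[S]={b}  FIRST[A]={b}

Compute FOLLOW by fixpoint:
seed FOLLOW(S) with $
pass 1:
  S→A a A: FOLLOW(A) ⊇ FIRST(a) = {a}; new: +{a}
  S→A a A: FOLLOW(A) ⊇ FOLLOW(S) ⊇ {$}; new: +{$}
  S: {$}  A: {$,a}
pass 2: done
  S: {$}  A: {$,a}

FOLLOW(A) = ["$", "a"]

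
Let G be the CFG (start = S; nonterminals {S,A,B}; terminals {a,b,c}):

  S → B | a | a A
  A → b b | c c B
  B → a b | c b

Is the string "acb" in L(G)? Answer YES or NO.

Convert to CNF:
  S -> T1 T0 | T2 A | T2 T0 | a
  A -> T0 T0 | T1 X3
  B -> T1 T0 | T2 T0
  T0 -> b
  T1 -> c
  T2 -> a
  X3 -> T1 B

Fill CYK table bottom-up:
  [0..0]={S,T2}  "a"  orig:{S}
  [1..1]={T1}  "c"  orig:{}
  [2..2]={T0}  "b"  orig:{}
  [0..1]=∅  "ac"
  [1..2]={B,S}  "cb"
  [0..2]=∅  "acb"

S ∉ T[0,2] ⇒ NO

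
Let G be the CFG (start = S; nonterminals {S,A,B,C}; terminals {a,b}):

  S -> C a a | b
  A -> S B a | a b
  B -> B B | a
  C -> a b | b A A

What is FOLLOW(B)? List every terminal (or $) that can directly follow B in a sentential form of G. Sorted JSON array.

FIRST iteration:
[1]
  A via A→a b: +{a}
  B via B→a: +{a}
  C via C→a b: +{a}
  C via C→b A A: +{b}
  S via S→C a a: +{a,b}
  FIRST[S]={a,b}  FIRST[A]={a}  FIRST[B]={a}  FIRST[C]={a,b}
[2]
  A via A→S B a: +{b}
  FIRST[S]={a,b}  FIRST[A]={a,b}  FIRST[B]={a}  FIRST[C]={a,b}
[3] — fixpoint
  FIRST[S]={a,b}  FIRST[A]={a,b}  FIRST[B]={a}  FIRST[C]={a,b}

FOLLOW iteration:
initialize: $ ∈ FOLLOW(S)
iter 1:
  A→S B a: FOLLOW(S) ⊇ FIRST(B) = {a}; new: +{a}
  A→S B a: FOLLOW(B) ⊇ FIRST(a) = {a}; new: +{a}
  C→b A A: FOLLOW(A) ⊇ FIRST(A) = {a,b}; new: +{a,b}
  S→C a a: FOLLOW(C) ⊇ FIRST(a) = {a}; new: +{a}
  S: {$,a}  A: {a,b}  B: {a}  C: {a}
iter 2: (stable)
  S: {$,a}  A: {a,b}  B: {a}  C: {a}

FOLLOW(B) = ["a"]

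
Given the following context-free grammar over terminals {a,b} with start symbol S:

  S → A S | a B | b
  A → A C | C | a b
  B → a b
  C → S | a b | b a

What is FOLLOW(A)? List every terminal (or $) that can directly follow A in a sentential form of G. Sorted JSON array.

FIRST sets, iterate to fixpoint:
pass 1:
  A via A→a b: +{a}
  B via B→a b: +{a}
  C via C→a b: +{a}
  C via C→b a: +{b}
  S via S→A S: +{a}
  S via S→b: +{b}
  S: {a,b}  A: {a}  B: {a}  C: {a,b}
pass 2:
  A via A→C: +{b}
  S: {a,b}  A: {a,b}  B: {a}  C: {a,b}
pass 3: done
  S: {a,b}  A: {a,b}  B: {a}  C: {a,b}

Compute FOLLOW by fixpoint:
initialize: $ ∈ FOLLOW(S)
pass 1:
  A→A C: FOLLOW(A) ⊇ FIRST(C) = {a,b}; new: +{a,b}
  A→A C: FOLLOW(C) ⊇ FOLLOW(A) ⊇ {a,b}; new: +{a,b}
  C→S: FOLLOW(S) ⊇ FOLLOW(C) ⊇ {a,b}; new: +{a,b}
  S→a B: FOLLOW(B) ⊇ FOLLOW(S) ⊇ {$,a,b}; new: +{$,a,b}
  FOLLOW(S)={$,a,b}  FOLLOW(A)={a,b}  FOLLOW(B)={$,a,b}  FOLLOW(C)={a,b}
pass 2: (no change)
  FOLLOW(S)={$,a,b}  FOLLOW(A)={a,b}  FOLLOW(B)={$,a,b}  FOLLOW(C)={a,b}

FOLLOW(A) = ["a", "b"]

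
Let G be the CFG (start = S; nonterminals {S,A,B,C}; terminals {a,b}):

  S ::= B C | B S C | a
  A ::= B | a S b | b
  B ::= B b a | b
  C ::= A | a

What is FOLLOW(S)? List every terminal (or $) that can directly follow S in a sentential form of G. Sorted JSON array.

FIRST iteration:
[1]
  A via A→a S b: +{a}
  A via A→b: +{b}
  B via B→b: +{b}
  C via C→A: +{a,b}
  S via S→B C: +{b}
  S via S→a: +{a}
  S: {a,b}  A: {a,b}  B: {b}  C: {a,b}
[2] done
  S: {a,b}  A: {a,b}  B: {b}  C: {a,b}

Compute FOLLOW by fixpoint:
seed FOLLOW(S) with $
iter 1:
  A→a S b: FOLLOW(S) ⊇ FIRST(b) = {b}; new: +{b}
  B→B b a: FOLLOW(B) ⊇ FIRST(b) = {b}; new: +{b}
  S→B C: FOLLOW(B) ⊇ FIRST(C) = {a,b}; new: +{a}
  S→B C: FOLLOW(C) ⊇ FOLLOW(S) ⊇ {$,b}; new: +{$,b}
  S→B S C: FOLLOW(S) ⊇ FIRST(C) = {a,b}; new: +{a}
  S→B S C: FOLLOW(C) ⊇ FOLLOW(S) ⊇ {$,a,b}; new: +{a}
  S: {$,a,b}  A: {}  B: {a,b}  C: {$,a,b}
iter 2:
  C→A: FOLLOW(A) ⊇ FOLLOW(C) ⊇ {$,a,b}; new: +{$,a,b}
  S: {$,a,b}  A: {$,a,b}  B: {a,b}  C: {$,a,b}
iter 3:
  A→B: FOLLOW(B) ⊇ FOLLOW(A) ⊇ {$,a,b}; new: +{$}
  S: {$,a,b}  A: {$,a,b}  B: {$,a,b}  C: {$,a,b}
iter 4: — fixpoint
  S: {$,a,b}  A: {$,a,b}  B: {$,a,b}  C: {$,a,b}

FOLLOW(S) = ["$", "a", "b"]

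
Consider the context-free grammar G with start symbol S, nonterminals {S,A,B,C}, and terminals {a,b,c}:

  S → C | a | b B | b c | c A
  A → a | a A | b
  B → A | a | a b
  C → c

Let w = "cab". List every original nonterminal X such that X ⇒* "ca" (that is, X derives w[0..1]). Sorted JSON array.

CNF form of G:
  S -> T1 B | T1 T2 | T2 A | a | c
  A -> T0 A | a | b
  B -> T0 A | T0 T1 | a | b
  C -> c
  T0 -> a
  T1 -> b
  T2 -> c

CYK table (by increasing span) (cells [i..j] with 0 ≤ i ≤ j ≤ 1 only):
  [0..0]={C,S,T2}  "c"  orig:{C,S}
  [1..1]={A,B,S,T0}  "a"  orig:{A,B,S}
  [0..1]={S}  "ca"

Original NTs in T[0,1] deriving "ca": ["S"]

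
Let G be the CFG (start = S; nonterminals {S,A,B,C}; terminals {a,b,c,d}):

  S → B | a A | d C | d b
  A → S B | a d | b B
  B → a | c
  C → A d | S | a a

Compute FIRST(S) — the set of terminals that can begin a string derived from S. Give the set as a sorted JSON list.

Compute FIRST by fixpoint:
pass 1:
  A via A→a d: +{a}
  A via A→b B: +{b}
  B via B→a: +{a}
  B via B→c: +{c}
  C via C→A d: +{a,b}
  S via S→B: +{a,c}
  S via S→d C: +{d}
  FIRST(S)={a,c,d}  FIRST(A)={a,b}  FIRST(B)={a,c}  FIRST(C)={a,b}
pass 2:
  A via A→S B: +{c,d}
  C via C→A d: +{c,d}
  FIRST(S)={a,c,d}  FIRST(A)={a,b,c,d}  FIRST(B)={a,c}  FIRST(C)={a,b,c,d}
pass 3: done
  FIRST(S)={a,c,d}  FIRST(A)={a,b,c,d}  FIRST(B)={a,c}  FIRST(C)={a,b,c,d}

FIRST(S) = ["a", "c", "d"]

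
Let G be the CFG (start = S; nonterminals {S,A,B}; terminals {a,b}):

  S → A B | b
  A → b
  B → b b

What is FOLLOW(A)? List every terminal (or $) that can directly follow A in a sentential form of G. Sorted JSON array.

FIRST sets, iterate to fixpoint:
round 1:
  A via A→b: +{b}
  B via B→b b: +{b}
  S via S→A B: +{b}
  FIRST[S]={b}  FIRST[A]={b}  FIRST[B]={b}
round 2: (no change)
  FIRST[S]={b}  FIRST[A]={b}  FIRST[B]={b}

FOLLOW iteration:
initialize: $ ∈ FOLLOW(S)
pass 1:
  S→A B: FOLLOW(A) ⊇ FIRST(B) = {b}; new: +{b}
  S→A B: FOLLOW(B) ⊇ FOLLOW(S) ⊇ {$}; new: +{$}
  S: {$}  A: {b}  B: {$}
pass 2: — fixpoint
  S: {$}  A: {b}  B: {$}

FOLLOW(A) = ["b"]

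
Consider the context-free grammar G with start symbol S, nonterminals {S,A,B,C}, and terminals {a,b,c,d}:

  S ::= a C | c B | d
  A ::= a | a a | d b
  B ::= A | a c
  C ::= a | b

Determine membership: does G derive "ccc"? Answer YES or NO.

CNF form of G:
  S -> T0 C | T3 B | d
  A -> T0 T0 | T1 T2 | a
  B -> T0 T0 | T0 T3 | T1 T2 | a
  C -> a | b
  T0 -> a
  T1 -> d
  T2 -> b
  T3 -> c

CYK table (by increasing span):
  T[0,0] 'c' = {T3}  orig:{}
  T[1,1] 'c' = {T3}  orig:{}
  T[2,2] 'c' = {T3}  orig:{}
  T[0,1] 'cc' = ∅
  T[1,2] 'cc' = ∅
  T[0,2] 'ccc' = ∅

S ∉ T[0,2] ⇒ NO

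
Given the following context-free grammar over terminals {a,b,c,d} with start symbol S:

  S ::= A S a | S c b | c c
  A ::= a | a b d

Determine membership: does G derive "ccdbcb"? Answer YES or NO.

Convert to CNF:
  S -> A X5 | S X6 | T3 T3
  A -> T0 X4 | a
  T0 -> a
  T1 -> b
  T2 -> d
  T3 -> c
  X4 -> T1 T2
  X5 -> S T0
  X6 -> T3 T1

Fill CYK table bottom-up:
  T[0,0] 'c' = {T3}  orig:{}
  T[1,1] 'c' = {T3}  orig:{}
  T[2,2] 'd' = {T2}  orig:{}
  T[3,3] 'b' = {T1}  orig:{}
  T[4,4] 'c' = {T3}  orig:{}
  T[5,5] 'b' = {T1}  orig:{}
  T[0,1] 'cc' = {S}
  T[1,2] 'cd' = ∅
  T[2,3] 'db' = ∅
  T[3,4] 'bc' = ∅
  T[4,5] 'cb' = {X6}  orig:{}
  T[0,2] 'ccd' = ∅
  T[1,3] 'cdb' = ∅
  T[2,4] 'dbc' = ∅
  T[3,5] 'bcb' = ∅
  T[0,3] 'ccdb' = ∅
  T[1,4] 'cdbc' = ∅
  T[2,5] 'dbcb' = ∅
  T[0,4] 'ccdbc' = ∅
  T[1,5] 'cdbcb' = ∅
  T[0,5] 'ccdbcb' = ∅

S ∉ T[0,5] ⇒ NO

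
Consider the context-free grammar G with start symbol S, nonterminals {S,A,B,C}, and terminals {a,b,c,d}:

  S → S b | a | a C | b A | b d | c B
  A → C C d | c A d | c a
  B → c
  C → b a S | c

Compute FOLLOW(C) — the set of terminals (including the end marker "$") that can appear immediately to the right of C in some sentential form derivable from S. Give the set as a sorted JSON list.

FIRST sets, iterate to fixpoint:
pass 1:
  A via A→c A d: +{c}
  B via B→c: +{c}
  C via C→b a S: +{b}
  C via C→c: +{c}
  S via S→a: +{a}
  S via S→b A: +{b}
  S via S→c B: +{c}
  FIRST[S]={a,b,c}  FIRST[A]={c}  FIRST[B]={c}  FIRST[C]={b,c}
pass 2:
  A via A→C C d: +{b}
  FIRST[S]={a,b,c}  FIRST[A]={b,c}  FIRST[B]={c}  FIRST[C]={b,c}
pass 3: — fixpoint
  FIRST[S]={a,b,c}  FIRST[A]={b,c}  FIRST[B]={c}  FIRST[C]={b,c}

Compute FOLLOW by fixpoint:
seed FOLLOW(S) with $
round 1:
  A→C C d: FOLLOW(C) ⊇ FIRST(C) = {b,c}; new: +{b,c}
  A→C C d: FOLLOW(C) ⊇ FIRST(d) = {d}; new: +{d}
  A→c A d: FOLLOW(A) ⊇ FIRST(d) = {d}; new: +{d}
  C→b a S: FOLLOW(S) ⊇ FOLLOW(C) ⊇ {b,c,d}; new: +{b,c,d}
  S→a C: FOLLOW(C) ⊇ FOLLOW(S) ⊇ {$,b,c,d}; new: +{$}
  S→b A: FOLLOW(A) ⊇ FOLLOW(S) ⊇ {$,b,c,d}; new: +{$,b,c}
  S→c B: FOLLOW(B) ⊇ FOLLOW(S) ⊇ {$,b,c,d}; new: +{$,b,c,d}
  FOLLOW[S]={$,b,c,d}  FOLLOW[A]={$,b,c,d}  FOLLOW[B]={$,b,c,d}  FOLLOW[C]={$,b,c,d}
round 2: (no change)
  FOLLOW[S]={$,b,c,d}  FOLLOW[A]={$,b,c,d}  FOLLOW[B]={$,b,c,d}  FOLLOW[C]={$,b,c,d}

FOLLOW(C) = ["$", "b", "c", "d"]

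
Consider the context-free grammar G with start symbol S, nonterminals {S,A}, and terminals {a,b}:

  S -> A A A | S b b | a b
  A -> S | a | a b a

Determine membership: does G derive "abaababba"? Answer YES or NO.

Convert to CNF:
  S -> A X5 | S X6 | T1 T0
  A -> A X2 | S X3 | T1 T0 | T1 X4 | a
  T0 -> b
  T1 -> a
  X2 -> A A
  X3 -> T0 T0
  X4 -> T0 T1
  X5 -> A A
  X6 -> T0 T0

CYK fill:
  [0..0]={A,T1}  "a"  orig:{A}
  [1..1]={T0}  "b"  orig:{}
  [2..2]={A,T1}  "a"  orig:{A}
  [3..3]={A,T1}  "a"  orig:{A}
  [4..4]={T0}  "b"  orig:{}
  [5..5]={A,T1}  "a"  orig:{A}
  [6..6]={T0}  "b"  orig:{}
  [7..7]={T0}  "b"  orig:{}
  [8..8]={A,T1}  "a"  orig:{A}
  [0..1]={A,S}  "ab"
  [1..2]={X4}  "ba"  orig:{}
  [2..3]={X2,X5}  "aa"  orig:{}
  [3..4]={A,S}  "ab"
  [4..5]={X4}  "ba"  orig:{}
  [5..6]={A,S}  "ab"
  [6..7]={X3,X6}  "bb"  orig:{}
  [7..8]={X4}  "ba"  orig:{}
  [0..2]={A,X2,X5}  "aba"  orig:{A}
  [1..3]=∅  "baa"
  [2..4]={X2,X5}  "aab"  orig:{}
  [3..5]={A,X2,X5}  "aba"  orig:{A}
  [4..6]=∅  "bab"
  [5..7]=∅  "abb"
  [6..8]=∅  "bba"
  [0..3]={A,S,X2,X5}  "abaa"  orig:{A,S}
  [1..4]=∅  "baab"
  [2..5]={A,S,X2,X5}  "aaba"  orig:{A,S}
  [3..6]={X2,X5}  "abab"  orig:{}
  [4..7]=∅  "babb"
  [5..8]=∅  "abba"
  [0..4]={A,S,X2,X5}  "abaab"  orig:{A,S}
  [1..5]=∅  "baaba"
  [2..6]={A,S}  "aabab"
  [3..7]=∅  "ababb"
  [4..8]=∅  "babba"
  [0..5]={A,S,X2,X5}  "abaaba"  orig:{A,S}
  [1..6]=∅  "baabab"
  [2..7]={A,S}  "aababb"
  [3..8]=∅  "ababba"
  [0..6]={A,S,X2,X5}  "abaabab"  orig:{A,S}
  [1..7]=∅  "baababb"
  [2..8]={X2,X5}  "aababba"  orig:{}
  [0..7]={A,S,X2,X5}  "abaababb"  orig:{A,S}
  [1..8]=∅  "baababba"
  [0..8]={A,S,X2,X5}  "abaababba"  orig:{A,S}

S ∈ T[0,8] ⇒ YES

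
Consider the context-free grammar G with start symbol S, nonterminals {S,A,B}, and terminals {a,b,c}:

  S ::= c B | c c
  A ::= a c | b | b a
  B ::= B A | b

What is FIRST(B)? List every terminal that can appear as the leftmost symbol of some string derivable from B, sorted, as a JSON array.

FIRST sets, iterate to fixpoint:
pass 1:
  A via A→a c: +{a}
  A via A→b: +{b}
  B via B→b: +{b}
  S via S→c B: +{c}
  FIRST(S)={c}  FIRST(A)={a,b}  FIRST(B)={b}
pass 2: (no change)
  FIRST(S)={c}  FIRST(A)={a,b}  FIRST(B)={b}

FIRST(B) = ["b"]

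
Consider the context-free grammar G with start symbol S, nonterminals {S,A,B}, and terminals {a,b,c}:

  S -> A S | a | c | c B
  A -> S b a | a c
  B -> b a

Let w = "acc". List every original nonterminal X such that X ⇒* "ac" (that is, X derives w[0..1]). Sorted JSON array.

CNF form of G:
  S -> A S | T2 B | a | c
  A -> S X3 | T1 T2
  B -> T0 T1
  T0 -> b
  T1 -> a
  T2 -> c
  X3 -> T0 T1

Fill CYK table bottom-up — only the sub-triangle for w[0..1]:
  T[0,0] 'a' = {S,T1}  orig:{S}
  T[1,1] 'c' = {S,T2}  orig:{S}
  T[0,1] 'ac' = {A}

Original NTs in T[0,1] deriving "ac": ["A"]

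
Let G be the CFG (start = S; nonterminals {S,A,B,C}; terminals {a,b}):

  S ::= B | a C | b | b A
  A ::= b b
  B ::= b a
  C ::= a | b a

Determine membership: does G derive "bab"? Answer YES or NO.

Convert to CNF:
  S -> T0 A | T0 T1 | T1 C | b
  A -> T0 T0
  B -> T0 T1
  C -> T0 T1 | a
  T0 -> b
  T1 -> a

CYK fill:
  [0..0]={S,T0}  "b"  orig:{S}
  [1..1]={C,T1}  "a"  orig:{C}
  [2..2]={S,T0}  "b"  orig:{S}
  [0..1]={B,C,S}  "ba"
  [1..2]=∅  "ab"
  [0..2]=∅  "bab"

S ∉ T[0,2] ⇒ NO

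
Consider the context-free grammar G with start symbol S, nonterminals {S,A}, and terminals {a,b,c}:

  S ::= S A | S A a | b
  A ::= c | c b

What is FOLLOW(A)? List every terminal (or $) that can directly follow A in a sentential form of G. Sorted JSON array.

Compute FIRST by fixpoint:
[1]
  A via A→c: +{c}
  S via S→b: +{b}
  FIRST[S]={b}  FIRST[A]={c}
[2] done
  FIRST[S]={b}  FIRST[A]={c}

FOLLOW sets:
initialize: $ ∈ FOLLOW(S)
round 1:
  S→S A: FOLLOW(S) ⊇ FIRST(A) = {c}; new: +{c}
  S→S A: FOLLOW(A) ⊇ FOLLOW(S) ⊇ {$,c}; new: +{$,c}
  S→S A a: FOLLOW(A) ⊇ FIRST(a) = {a}; new: +{a}
  S: {$,c}  A: {$,a,c}
round 2: — fixpoint
  S: {$,c}  A: {$,a,c}

FOLLOW(A) = ["$", "a", "c"]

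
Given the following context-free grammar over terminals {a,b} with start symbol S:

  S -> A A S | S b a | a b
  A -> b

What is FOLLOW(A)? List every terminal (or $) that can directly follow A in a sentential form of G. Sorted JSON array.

Compute FIRST by fixpoint:
round 1:
  A via A→b: +{b}
  S via S→A A S: +{b}
  S via S→a b: +{a}
  FIRST[S]={a,b}  FIRST[A]={b}
round 2: (stable)
  FIRST[S]={a,b}  FIRST[A]={b}

FOLLOW sets:
seed FOLLOW(S) with $
pass 1:
  S→A A S: FOLLOW(A) ⊇ FIRST(A) = {b}; new: +{b}
  S→A A S: FOLLOW(A) ⊇ FIRST(S) = {a,b}; new: +{a}
  S→S b a: FOLLOW(S) ⊇ FIRST(b) = {b}; new: +{b}
  S: {$,b}  A: {a,b}
pass 2: (stable)
  S: {$,b}  A: {a,b}

FOLLOW(A) = ["a", "b"]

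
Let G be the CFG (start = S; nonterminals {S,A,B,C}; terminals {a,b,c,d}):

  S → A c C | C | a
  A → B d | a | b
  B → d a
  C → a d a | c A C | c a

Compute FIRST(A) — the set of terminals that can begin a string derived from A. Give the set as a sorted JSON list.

FIRST iteration:
[1]
  A via A→a: +{a}
  A via A→b: +{b}
  B via B→d a: +{d}
  C via C→a d a: +{a}
  C via C→c A C: +{c}
  S via S→A c C: +{a,b}
  S via S→C: +{c}
  FIRST[S]={a,b,c}  FIRST[A]={a,b}  FIRST[B]={d}  FIRST[C]={a,c}
[2]
  A via A→B d: +{d}
  S via S→A c C: +{d}
  FIRST[S]={a,b,c,d}  FIRST[A]={a,b,d}  FIRST[B]={d}  FIRST[C]={a,c}
[3] — fixpoint
  FIRST[S]={a,b,c,d}  FIRST[A]={a,b,d}  FIRST[B]={d}  FIRST[C]={a,c}

FIRST(A) = ["a", "b", "d"]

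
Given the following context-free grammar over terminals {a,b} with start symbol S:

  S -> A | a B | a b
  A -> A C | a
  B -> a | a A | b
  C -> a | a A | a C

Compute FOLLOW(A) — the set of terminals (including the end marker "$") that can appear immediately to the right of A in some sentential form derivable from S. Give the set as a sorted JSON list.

FIRST iteration:
round 1:
  A via A→a: +{a}
  B via B→a: +{a}
  B via B→b: +{b}
  C via C→a: +{a}
  S via S→A: +{a}
  FIRST[S]={a}  FIRST[A]={a}  FIRST[B]={a,b}  FIRST[C]={a}
round 2: — fixpoint
  FIRST[S]={a}  FIRST[A]={a}  FIRST[B]={a,b}  FIRST[C]={a}

FOLLOW sets:
initialize: $ ∈ FOLLOW(S)
[1]
  A→A C: FOLLOW(A) ⊇ FIRST(C) = {a}; new: +{a}
  A→A C: FOLLOW(C) ⊇ FOLLOW(A) ⊇ {a}; new: +{a}
  S→A: FOLLOW(A) ⊇ FOLLOW(S) ⊇ {$}; new: +{$}
  S→a B: FOLLOW(B) ⊇ FOLLOW(S) ⊇ {$}; new: +{$}
  S: {$}  A: {$,a}  B: {$}  C: {a}
[2]
  A→A C: FOLLOW(C) ⊇ FOLLOW(A) ⊇ {$,a}; new: +{$}
  S: {$}  A: {$,a}  B: {$}  C: {$,a}
[3] (stable)
  S: {$}  A: {$,a}  B: {$}  C: {$,a}

FOLLOW(A) = ["$", "a"]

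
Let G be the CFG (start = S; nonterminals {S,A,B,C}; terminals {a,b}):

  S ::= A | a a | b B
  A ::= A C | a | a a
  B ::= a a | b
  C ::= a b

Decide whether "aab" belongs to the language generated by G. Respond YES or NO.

CNF form of G:
  S -> A C | T0 T0 | T1 B | a
  A -> A C | T0 T0 | a
  B -> T0 T0 | b
  C -> T0 T1
  T0 -> a
  T1 -> b

CYK fill:
  [0..0]={A,S,T0}  "a"  orig:{A,S}
  [1..1]={A,S,T0}  "a"  orig:{A,S}
  [2..2]={B,T1}  "b"  orig:{B}
  [0..1]={A,B,S}  "aa"
  [1..2]={C}  "ab"
  [0..2]={A,S}  "aab"

S ∈ T[0,2] ⇒ YES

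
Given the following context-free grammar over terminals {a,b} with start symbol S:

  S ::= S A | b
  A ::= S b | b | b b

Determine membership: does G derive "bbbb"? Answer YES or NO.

Convert to CNF:
  S -> S A | b
  A -> S T0 | T0 T0 | b
  T0 -> b

Fill CYK table bottom-up:
  T[0,0] 'b' = {A,S,T0}  orig:{A,S}
  T[1,1] 'b' = {A,S,T0}  orig:{A,S}
  T[2,2] 'b' = {A,S,T0}  orig:{A,S}
  T[3,3] 'b' = {A,S,T0}  orig:{A,S}
  T[0,1] 'bb' = {A,S}
  T[1,2] 'bb' = {A,S}
  T[2,3] 'bb' = {A,S}
  T[0,2] 'bbb' = {A,S}
  T[1,3] 'bbb' = {A,S}
  T[0,3] 'bbbb' = {A,S}

S ∈ T[0,3] ⇒ YES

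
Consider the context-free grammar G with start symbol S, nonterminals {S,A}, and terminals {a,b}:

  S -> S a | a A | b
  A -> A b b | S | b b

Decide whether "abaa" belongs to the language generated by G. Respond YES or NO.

CNF form of G:
  S -> S T1 | T1 A | b
  A -> A X2 | S T1 | T0 T0 | T1 A | b
  T0 -> b
  T1 -> a
  X2 -> T0 T0

CYK table (by increasing span):
  T[0,0] 'a' = {T1}  orig:{}
  T[1,1] 'b' = {A,S,T0}  orig:{A,S}
  T[2,2] 'a' = {T1}  orig:{}
  T[3,3] 'a' = {T1}  orig:{}
  T[0,1] 'ab' = {A,S}
  T[1,2] 'ba' = {A,S}
  T[2,3] 'aa' = ∅
  T[0,2] 'aba' = {A,S}
  T[1,3] 'baa' = {A,S}
  T[0,3] 'abaa' = {A,S}

S ∈ T[0,3] ⇒ YES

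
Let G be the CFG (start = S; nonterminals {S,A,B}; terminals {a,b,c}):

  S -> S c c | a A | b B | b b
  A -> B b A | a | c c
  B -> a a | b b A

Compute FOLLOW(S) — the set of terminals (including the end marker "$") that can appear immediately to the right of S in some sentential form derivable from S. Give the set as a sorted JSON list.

Compute FIRST by fixpoint:
round 1:
  A via A→a: +{a}
  A via A→c c: +{c}
  B via B→a a: +{a}
  B via B→b b A: +{b}
  S via S→a A: +{a}
  S via S→b B: +{b}
  FIRST[S]={a,b}  FIRST[A]={a,c}  FIRST[B]={a,b}
round 2:
  A via A→B b A: +{b}
  FIRST[S]={a,b}  FIRST[A]={a,b,c}  FIRST[B]={a,b}
round 3: done
  FIRST[S]={a,b}  FIRST[A]={a,b,c}  FIRST[B]={a,b}

Compute FOLLOW by fixpoint:
FOLLOW(S) := {$}
iter 1:
  A→B b A: FOLLOW(B) ⊇ FIRST(b) = {b}; new: +{b}
  B→b b A: FOLLOW(A) ⊇ FOLLOW(B) ⊇ {b}; new: +{b}
  S→S c c: FOLLOW(S) ⊇ FIRST(c) = {c}; new: +{c}
  S→a A: FOLLOW(A) ⊇ FOLLOW(S) ⊇ {$,c}; new: +{$,c}
  S→b B: FOLLOW(B) ⊇ FOLLOW(S) ⊇ {$,c}; new: +{$,c}
  FOLLOW[S]={$,c}  FOLLOW[A]={$,b,c}  FOLLOW[B]={$,b,c}
iter 2: done
  FOLLOW[S]={$,c}  FOLLOW[A]={$,b,c}  FOLLOW[B]={$,b,c}

FOLLOW(S) = ["$", "c"]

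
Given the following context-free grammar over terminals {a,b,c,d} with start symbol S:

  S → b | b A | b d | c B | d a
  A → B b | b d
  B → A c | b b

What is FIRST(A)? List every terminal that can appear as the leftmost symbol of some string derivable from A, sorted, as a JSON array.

FIRST iteration:
iter 1:
  A via A→b d: +{b}
  B via B→A c: +{b}
  S via S→b: +{b}
  S via S→c B: +{c}
  S via S→d a: +{d}
  S: {b,c,d}  A: {b}  B: {b}
iter 2: done
  S: {b,c,d}  A: {b}  B: {b}

FIRST(A) = ["b"]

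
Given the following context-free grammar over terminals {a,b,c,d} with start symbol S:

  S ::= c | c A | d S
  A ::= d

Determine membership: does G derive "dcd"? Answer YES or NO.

Convert to CNF:
  S -> T0 A | T1 S | c
  A -> d
  T0 -> c
  T1 -> d

CYK table (by increasing span):
  T[0,0] 'd' = {A,T1}  orig:{A}
  T[1,1] 'c' = {S,T0}  orig:{S}
  T[2,2] 'd' = {A,T1}  orig:{A}
  T[0,1] 'dc' = {S}
  T[1,2] 'cd' = {S}
  T[0,2] 'dcd' = {S}

S ∈ T[0,2] ⇒ YES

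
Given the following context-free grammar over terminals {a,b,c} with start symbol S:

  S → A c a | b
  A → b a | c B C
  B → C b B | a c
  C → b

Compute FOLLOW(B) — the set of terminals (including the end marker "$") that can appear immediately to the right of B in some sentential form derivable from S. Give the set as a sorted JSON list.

Compute FIRST by fixpoint:
pass 1:
  A via A→b a: +{b}
  A via A→c B C: +{c}
  B via B→a c: +{a}
  C via C→b: +{b}
  S via S→A c a: +{b,c}
  S: {b,c}  A: {b,c}  B: {a}  C: {b}
pass 2:
  B via B→C b B: +{b}
  S: {b,c}  A: {b,c}  B: {a,b}  C: {b}
pass 3: (stable)
  S: {b,c}  A: {b,c}  B: {a,b}  C: {b}

FOLLOW sets:
seed FOLLOW(S) with $
pass 1:
  A→c B C: FOLLOW(B) ⊇ FIRST(C) = {b}; new: +{b}
  B→C b B: FOLLOW(C) ⊇ FIRST(b) = {b}; new: +{b}
  S→A c a: FOLLOW(A) ⊇ FIRST(c) = {c}; new: +{c}
  FOLLOW(S)={$}  FOLLOW(A)={c}  FOLLOW(B)={b}  FOLLOW(C)={b}
pass 2:
  A→c B C: FOLLOW(C) ⊇ FOLLOW(A) ⊇ {c}; new: +{c}
  FOLLOW(S)={$}  FOLLOW(A)={c}  FOLLOW(B)={b}  FOLLOW(C)={b,c}
pass 3: (stable)
  FOLLOW(S)={$}  FOLLOW(A)={c}  FOLLOW(B)={b}  FOLLOW(C)={b,c}

FOLLOW(B) = ["b"]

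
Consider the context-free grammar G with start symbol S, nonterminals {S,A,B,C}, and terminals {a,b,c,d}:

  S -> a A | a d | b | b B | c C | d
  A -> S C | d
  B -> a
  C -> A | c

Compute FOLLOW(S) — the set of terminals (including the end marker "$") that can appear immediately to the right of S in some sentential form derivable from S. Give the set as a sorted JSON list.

FIRST iteration:
iter 1:
  A via A→d: +{d}
  B via B→a: +{a}
  C via C→A: +{d}
  C via C→c: +{c}
  S via S→a A: +{a}
  S via S→b: +{b}
  S via S→c C: +{c}
  S via S→d: +{d}
  FIRST(S)={a,b,c,d}  FIRST(A)={d}  FIRST(B)={a}  FIRST(C)={c,d}
iter 2:
  A via A→S C: +{a,b,c}
  C via C→A: +{a,b}
  FIRST(S)={a,b,c,d}  FIRST(A)={a,b,c,d}  FIRST(B)={a}  FIRST(C)={a,b,c,d}
iter 3: done
  FIRST(S)={a,b,c,d}  FIRST(A)={a,b,c,d}  FIRST(B)={a}  FIRST(C)={a,b,c,d}

Compute FOLLOW by fixpoint:
initialize: $ ∈ FOLLOW(S)
pass 1:
  A→S C: FOLLOW(S) ⊇ FIRST(C) = {a,b,c,d}; new: +{a,b,c,d}
  S→a A: FOLLOW(A) ⊇ FOLLOW(S) ⊇ {$,a,b,c,d}; new: +{$,a,b,c,d}
  S→b B: FOLLOW(B) ⊇ FOLLOW(S) ⊇ {$,a,b,c,d}; new: +{$,a,b,c,d}
  S→c C: FOLLOW(C) ⊇ FOLLOW(S) ⊇ {$,a,b,c,d}; new: +{$,a,b,c,d}
  FOLLOW[S]={$,a,b,c,d}  FOLLOW[A]={$,a,b,c,d}  FOLLOW[B]={$,a,b,c,d}  FOLLOW[C]={$,a,b,c,d}
pass 2: (stable)
  FOLLOW[S]={$,a,b,c,d}  FOLLOW[A]={$,a,b,c,d}  FOLLOW[B]={$,a,b,c,d}  FOLLOW[C]={$,a,b,c,d}

FOLLOW(S) = ["$", "a", "b", "c", "d"]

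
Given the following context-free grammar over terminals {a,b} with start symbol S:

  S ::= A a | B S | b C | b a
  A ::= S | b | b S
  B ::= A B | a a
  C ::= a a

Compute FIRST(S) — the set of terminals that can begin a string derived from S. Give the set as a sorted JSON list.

FIRST sets, iterate to fixpoint:
round 1:
  A via A→b: +{b}
  B via B→A B: +{b}
  B via B→a a: +{a}
  C via C→a a: +{a}
  S via S→A a: +{b}
  S via S→B S: +{a}
  FIRST(S)={a,b}  FIRST(A)={b}  FIRST(B)={a,b}  FIRST(C)={a}
round 2:
  A via A→S: +{a}
  FIRST(S)={a,b}  FIRST(A)={a,b}  FIRST(B)={a,b}  FIRST(C)={a}
round 3: — fixpoint
  FIRST(S)={a,b}  FIRST(A)={a,b}  FIRST(B)={a,b}  FIRST(C)={a}

FIRST(S) = ["a", "b"]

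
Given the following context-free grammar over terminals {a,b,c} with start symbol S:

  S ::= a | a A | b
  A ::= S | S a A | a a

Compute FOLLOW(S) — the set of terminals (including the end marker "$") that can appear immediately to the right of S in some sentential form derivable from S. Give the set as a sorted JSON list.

FIRST iteration:
round 1:
  A via A→a a: +{a}
  S via S→a: +{a}
  S via S→b: +{b}
  FIRST[S]={a,b}  FIRST[A]={a}
round 2:
  A via A→S: +{b}
  FIRST[S]={a,b}  FIRST[A]={a,b}
round 3: — fixpoint
  FIRST[S]={a,b}  FIRST[A]={a,b}

FOLLOW iteration:
initialize: $ ∈ FOLLOW(S)
pass 1:
  A→S a A: FOLLOW(S) ⊇ FIRST(a) = {a}; new: +{a}
  S→a A: FOLLOW(A) ⊇ FOLLOW(S) ⊇ {$,a}; new: +{$,a}
  FOLLOW(S)={$,a}  FOLLOW(A)={$,a}
pass 2: — fixpoint
  FOLLOW(S)={$,a}  FOLLOW(A)={$,a}

FOLLOW(S) = ["$", "a"]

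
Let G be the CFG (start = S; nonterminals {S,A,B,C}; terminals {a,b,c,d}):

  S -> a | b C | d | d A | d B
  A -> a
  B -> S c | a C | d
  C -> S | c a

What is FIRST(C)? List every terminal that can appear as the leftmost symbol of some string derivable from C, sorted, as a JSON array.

FIRST iteration:
iter 1:
  A via A→a: +{a}
  B via B→a C: +{a}
  B via B→d: +{d}
  C via C→c a: +{c}
  S via S→a: +{a}
  S via S→b C: +{b}
  S via S→d: +{d}
  FIRST(S)={a,b,d}  FIRST(A)={a}  FIRST(B)={a,d}  FIRST(C)={c}
iter 2:
  B via B→S c: +{b}
  C via C→S: +{a,b,d}
  FIRST(S)={a,b,d}  FIRST(A)={a}  FIRST(B)={a,b,d}  FIRST(C)={a,b,c,d}
iter 3: done
  FIRST(S)={a,b,d}  FIRST(A)={a}  FIRST(B)={a,b,d}  FIRST(C)={a,b,c,d}

FIRST(C) = ["a", "b", "c", "d"]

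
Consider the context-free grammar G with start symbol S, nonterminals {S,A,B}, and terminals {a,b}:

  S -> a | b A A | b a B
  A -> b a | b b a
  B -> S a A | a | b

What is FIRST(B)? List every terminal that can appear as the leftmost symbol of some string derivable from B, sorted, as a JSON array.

FIRST sets, iterate to fixpoint:
iter 1:
  A via A→b a: +{b}
  B via B→a: +{a}
  B via B→b: +{b}
  S via S→a: +{a}
  S via S→b A A: +{b}
  FIRST[S]={a,b}  FIRST[A]={b}  FIRST[B]={a,b}
iter 2: done
  FIRST[S]={a,b}  FIRST[A]={b}  FIRST[B]={a,b}

FIRST(B) = ["a", "b"]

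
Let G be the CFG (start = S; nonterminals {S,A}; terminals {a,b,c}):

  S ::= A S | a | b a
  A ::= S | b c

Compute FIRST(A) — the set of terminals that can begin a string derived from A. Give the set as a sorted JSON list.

FIRST sets, iterate to fixpoint:
round 1:
  A via A→b c: +{b}
  S via S→A S: +{b}
  S via S→a: +{a}
  FIRST[S]={a,b}  FIRST[A]={b}
round 2:
  A via A→S: +{a}
  FIRST[S]={a,b}  FIRST[A]={a,b}
round 3: — fixpoint
  FIRST[S]={a,b}  FIRST[A]={a,b}

FIRST(A) = ["a", "b"]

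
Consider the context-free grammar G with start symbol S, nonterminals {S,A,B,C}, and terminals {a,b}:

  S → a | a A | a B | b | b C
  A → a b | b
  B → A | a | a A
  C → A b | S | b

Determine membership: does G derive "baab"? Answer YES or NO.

CNF form of G:
  S -> T0 A | T0 B | T1 C | a | b
  A -> T0 T1 | b
  B -> T0 A | T0 T1 | a | b
  C -> A T1 | T0 A | T0 B | T1 C | a | b
  T0 -> a
  T1 -> b

CYK table (by increasing span):
  cell(0,0) b: {A,B,C,S,T1}  orig:{A,B,C,S}
  cell(1,1) a: {B,C,S,T0}  orig:{B,C,S}
  cell(2,2) a: {B,C,S,T0}  orig:{B,C,S}
  cell(3,3) b: {A,B,C,S,T1}  orig:{A,B,C,S}
  cell(0,1) ba: {C,S}
  cell(1,2) aa: {C,S}
  cell(2,3) ab: {A,B,C,S}
  cell(0,2) baa: {C,S}
  cell(1,3) aab: {B,C,S}
  cell(0,3) baab: {C,S}

S ∈ T[0,3] ⇒ YES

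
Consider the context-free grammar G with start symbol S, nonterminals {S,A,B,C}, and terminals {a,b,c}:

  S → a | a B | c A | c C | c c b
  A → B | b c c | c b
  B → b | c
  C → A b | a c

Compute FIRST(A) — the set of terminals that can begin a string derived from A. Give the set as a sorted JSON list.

Compute FIRST by fixpoint:
round 1:
  A via A→b c c: +{b}
  A via A→c b: +{c}
  B via B→b: +{b}
  B via B→c: +{c}
  C via C→A b: +{b,c}
  C via C→a c: +{a}
  S via S→a: +{a}
  S via S→c A: +{c}
  FIRST[S]={a,c}  FIRST[A]={b,c}  FIRST[B]={b,c}  FIRST[C]={a,b,c}
round 2: (no change)
  FIRST[S]={a,c}  FIRST[A]={b,c}  FIRST[B]={b,c}  FIRST[C]={a,b,c}

FIRST(A) = ["b", "c"]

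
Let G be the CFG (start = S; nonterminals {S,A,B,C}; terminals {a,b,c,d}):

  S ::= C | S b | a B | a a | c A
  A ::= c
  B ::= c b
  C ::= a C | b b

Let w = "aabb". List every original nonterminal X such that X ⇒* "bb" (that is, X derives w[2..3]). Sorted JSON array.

CNF form of G:
  S -> S T1 | T0 A | T1 T1 | T2 B | T2 C | T2 T2
  A -> c
  B -> T0 T1
  C -> T1 T1 | T2 C
  T0 -> c
  T1 -> b
  T2 -> a

Fill CYK table bottom-up — only the sub-triangle for w[2..3]:
  cell(2,2) b: {T1}  orig:{}
  cell(3,3) b: {T1}  orig:{}
  cell(2,3) bb: {C,S}

Original NTs in T[2,3] deriving "bb": ["C", "S"]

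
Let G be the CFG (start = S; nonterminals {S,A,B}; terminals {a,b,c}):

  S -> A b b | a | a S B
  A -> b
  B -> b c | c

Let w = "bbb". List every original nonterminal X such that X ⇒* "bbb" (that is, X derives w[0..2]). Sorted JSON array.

CNF form of G:
  S -> A X3 | T2 X4 | a
  A -> b
  B -> T0 T1 | c
  T0 -> b
  T1 -> c
  T2 -> a
  X3 -> T0 T0
  X4 -> S B

Fill CYK table bottom-up — only the sub-triangle for w[0..2]:
  [0..0]={A,T0}  "b"  orig:{A}
  [1..1]={A,T0}  "b"  orig:{A}
  [2..2]={A,T0}  "b"  orig:{A}
  [0..1]={X3}  "bb"  orig:{}
  [1..2]={X3}  "bb"  orig:{}
  [0..2]={S}  "bbb"

Original NTs in T[0,2] deriving "bbb": ["S"]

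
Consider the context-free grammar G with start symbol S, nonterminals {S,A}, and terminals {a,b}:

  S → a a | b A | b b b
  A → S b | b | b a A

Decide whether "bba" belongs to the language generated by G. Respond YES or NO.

CNF form of G:
  S -> T0 A | T0 X3 | T1 T1
  A -> S T0 | T0 X2 | b
  T0 -> b
  T1 -> a
  X2 -> T1 A
  X3 -> T0 T0

CYK fill:
  cell(0,0) b: {A,T0}  orig:{A}
  cell(1,1) b: {A,T0}  orig:{A}
  cell(2,2) a: {T1}  orig:{}
  cell(0,1) bb: {S,X3}  orig:{S}
  cell(1,2) ba: ∅
  cell(0,2) bba: ∅

S ∉ T[0,2] ⇒ NO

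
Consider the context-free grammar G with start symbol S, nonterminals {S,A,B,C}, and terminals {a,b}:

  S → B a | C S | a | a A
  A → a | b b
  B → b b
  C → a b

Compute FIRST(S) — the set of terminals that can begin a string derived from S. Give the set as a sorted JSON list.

Compute FIRST by fixpoint:
pass 1:
  A via A→a: +{a}
  A via A→b b: +{b}
  B via B→b b: +{b}
  C via C→a b: +{a}
  S via S→B a: +{b}
  S via S→C S: +{a}
  FIRST[S]={a,b}  FIRST[A]={a,b}  FIRST[B]={b}  FIRST[C]={a}
pass 2: (stable)
  FIRST[S]={a,b}  FIRST[A]={a,b}  FIRST[B]={b}  FIRST[C]={a}

FIRST(S) = ["a", "b"]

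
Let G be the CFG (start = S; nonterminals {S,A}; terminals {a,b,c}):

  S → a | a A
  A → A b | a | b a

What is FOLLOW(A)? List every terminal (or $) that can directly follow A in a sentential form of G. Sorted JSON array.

FIRST iteration:
pass 1:
  A via A→a: +{a}
  A via A→b a: +{b}
  S via S→a: +{a}
  FIRST(S)={a}  FIRST(A)={a,b}
pass 2: done
  FIRST(S)={a}  FIRST(A)={a,b}

Compute FOLLOW by fixpoint:
initialize: $ ∈ FOLLOW(S)
[1]
  A→A b: FOLLOW(A) ⊇ FIRST(b) = {b}; new: +{b}
  S→a A: FOLLOW(A) ⊇ FOLLOW(S) ⊇ {$}; new: +{$}
  FOLLOW(S)={$}  FOLLOW(A)={$,b}
[2] — fixpoint
  FOLLOW(S)={$}  FOLLOW(A)={$,b}

FOLLOW(A) = ["$", "b"]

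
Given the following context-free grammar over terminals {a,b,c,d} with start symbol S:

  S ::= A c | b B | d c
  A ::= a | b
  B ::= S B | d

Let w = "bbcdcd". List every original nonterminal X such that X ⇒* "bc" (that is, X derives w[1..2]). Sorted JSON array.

CNF form of G:
  S -> A T0 | T1 B | T2 T0
  A -> a | b
  B -> S B | d
  T0 -> c
  T1 -> b
  T2 -> d

CYK fill, restricted to cells inside w[1..2]:
  T[1,1] 'b' = {A,T1}  orig:{A}
  T[2,2] 'c' = {T0}  orig:{}
  T[1,2] 'bc' = {S}

Original NTs in T[1,2] deriving "bc": ["S"]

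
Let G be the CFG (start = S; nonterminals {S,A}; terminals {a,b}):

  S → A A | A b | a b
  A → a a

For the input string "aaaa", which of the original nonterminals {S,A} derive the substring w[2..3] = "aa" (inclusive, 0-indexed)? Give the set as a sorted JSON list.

Convert to CNF:
  S -> A A | A T1 | T0 T1
  A -> T0 T0
  T0 -> a
  T1 -> b

Fill CYK table bottom-up (cells [i..j] with 2 ≤ i ≤ j ≤ 3 only):
  cell(2,2) a: {T0}  orig:{}
  cell(3,3) a: {T0}  orig:{}
  cell(2,3) aa: {A}

Original NTs in T[2,3] deriving "aa": ["A"]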